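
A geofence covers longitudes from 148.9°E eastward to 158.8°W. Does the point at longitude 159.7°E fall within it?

Band width going east from +148.9° to -158.8°: ((-158.8 − 148.9) mod 360) = 52.3°.
Offset of +159.7° east of the west edge: ((159.7 − 148.9) mod 360) = 10.8°.
10.8° ≤ 52.3° ⇒ inside.

Yes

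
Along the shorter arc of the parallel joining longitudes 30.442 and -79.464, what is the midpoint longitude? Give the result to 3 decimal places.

Signed shortest Δλ from +30.442° to -79.464° is -109.906°.
Midpoint longitude = +30.442° + (-109.906°)/2 = +30.442° − 54.953° = -24.511°.

-24.511°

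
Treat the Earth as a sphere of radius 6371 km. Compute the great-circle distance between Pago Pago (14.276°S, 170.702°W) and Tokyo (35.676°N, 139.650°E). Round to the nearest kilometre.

Δλ = 139.650 − -170.702 = 310.352°; wrapped into (−180°, 180°]: -49.648°.
Δφ = 35.676 − -14.276 = 49.952°.
a = sin²(Δφ/2) + cos φ₁ · cos φ₂ · sin²(Δλ/2) = 0.317044.
c = 2·atan2(√a, √(1−a)) = 1.19618 rad → d = 6371·c ≈ 7620.89 km.

7621 km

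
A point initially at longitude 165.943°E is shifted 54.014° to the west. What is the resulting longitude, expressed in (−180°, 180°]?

Start at +165.943°; shift −54.014° → +111.929°.
+111.929° already lies in (−180°, 180°].

111.929°E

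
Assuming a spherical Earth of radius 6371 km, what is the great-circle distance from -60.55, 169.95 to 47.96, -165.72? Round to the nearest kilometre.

12263 km

Δλ = -165.72 − 169.95 = -335.67°; wrapped into (−180°, 180°]: 24.33°.
Δφ = 47.96 − -60.55 = 108.51°.
a = sin²(Δφ/2) + cos φ₁ · cos φ₂ · sin²(Δλ/2) = 0.673355.
c = 2·atan2(√a, √(1−a)) = 1.92486 rad → d = 6371·c ≈ 12263.27 km.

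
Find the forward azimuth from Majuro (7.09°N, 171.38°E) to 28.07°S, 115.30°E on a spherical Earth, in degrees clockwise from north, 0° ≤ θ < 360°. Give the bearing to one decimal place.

Δλ = 115.30 − 171.38 = -56.08°.
θ = atan2( sin Δλ · cos φ₂ , cos φ₁ · sin φ₂ − sin φ₁ · cos φ₂ · cos Δλ )
  = atan2(-0.73221, -0.52773) = -125.782° → normalised to [0°, 360°): 234.218°.

234.2°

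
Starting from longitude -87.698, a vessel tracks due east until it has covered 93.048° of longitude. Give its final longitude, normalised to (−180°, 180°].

Start at -87.698°; shift +93.048° → +5.350°.
+5.350° already lies in (−180°, 180°].

+5.350°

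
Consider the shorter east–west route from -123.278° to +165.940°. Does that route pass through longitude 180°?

Yes

Naïve |165.940 − -123.278| = 289.218° > 180°, so the shorter arc goes the other way round — across 180°.
Signed shortest Δλ = ((165.940 − -123.278 + 180) mod 360) − 180 = -70.782°.
Going west by 70.782° from -123.278° passes through 180° before reaching +165.940°.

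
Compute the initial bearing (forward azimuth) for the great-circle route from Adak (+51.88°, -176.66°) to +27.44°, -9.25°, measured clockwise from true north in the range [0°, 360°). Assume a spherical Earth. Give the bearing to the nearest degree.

11°

Δλ = -9.25 − -176.66 = 167.41°.
θ = atan2( sin Δλ · cos φ₂ , cos φ₁ · sin φ₂ − sin φ₁ · cos φ₂ · cos Δλ )
  = atan2(0.19345, 0.96589) = 11.325° → normalised to [0°, 360°): 11.325°.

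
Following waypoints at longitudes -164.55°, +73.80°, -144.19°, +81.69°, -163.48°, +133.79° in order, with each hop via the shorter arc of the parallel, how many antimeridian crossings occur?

Leg 1: -164.55° → +73.80°, shortest Δλ = -121.65° (west) — crosses 180°.
Leg 2: +73.80° → -144.19°, shortest Δλ = 142.01° (east) — crosses 180°.
Leg 3: -144.19° → +81.69°, shortest Δλ = -134.12° (west) — crosses 180°.
Leg 4: +81.69° → -163.48°, shortest Δλ = 114.83° (east) — crosses 180°.
Leg 5: -163.48° → +133.79°, shortest Δλ = -62.73° (west) — crosses 180°.
Total crossings: 5.

5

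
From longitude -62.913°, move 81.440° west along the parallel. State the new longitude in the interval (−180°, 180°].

-144.353°

Start at -62.913°; shift −81.440° → -144.353°.
-144.353° already lies in (−180°, 180°].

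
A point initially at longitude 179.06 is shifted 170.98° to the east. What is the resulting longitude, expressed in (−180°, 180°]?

-9.96°

Start at +179.06°; shift +170.98° → +350.04°.
+350.04° lies outside (−180°, 180°]; subtract 360° → -9.96°.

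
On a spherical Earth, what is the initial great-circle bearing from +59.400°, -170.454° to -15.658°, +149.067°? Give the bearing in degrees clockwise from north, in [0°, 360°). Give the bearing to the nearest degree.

Δλ = 149.067 − -170.454 = 319.521°; wrapped into (−180°, 180°]: -40.479°.
θ = atan2( sin Δλ · cos φ₂ , cos φ₁ · sin φ₂ − sin φ₁ · cos φ₂ · cos Δλ )
  = atan2(-0.62508, -0.76781) = -140.851° → normalised to [0°, 360°): 219.149°.

219°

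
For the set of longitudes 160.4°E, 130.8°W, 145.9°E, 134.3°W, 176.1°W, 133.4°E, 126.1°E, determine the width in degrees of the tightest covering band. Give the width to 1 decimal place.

Sort the longitudes: -176.1°, -134.3°, -130.8°, +126.1°, +133.4°, +145.9°, +160.4°.
Eastward gaps between consecutive values (wrapping around): 41.8°, 3.5°, 256.9°, 7.3°, 12.5°, 14.5°, 23.5°.
Largest gap = 256.9° ⇒ minimal covering band is its complement: 360° − 256.9° = 103.1°.
Band runs from +126.1° eastward to -130.8°, crossing the antimeridian.

103.1°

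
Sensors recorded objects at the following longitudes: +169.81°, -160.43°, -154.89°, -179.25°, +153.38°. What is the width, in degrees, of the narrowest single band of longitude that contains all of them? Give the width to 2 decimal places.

Sort the longitudes: -179.25°, -160.43°, -154.89°, +153.38°, +169.81°.
Eastward gaps between consecutive values (wrapping around): 18.82°, 5.54°, 308.27°, 16.43°, 10.94°.
Largest gap = 308.27° ⇒ minimal covering band is its complement: 360° − 308.27° = 51.73°.
Band runs from +153.38° eastward to -154.89°, crossing the antimeridian.

51.73°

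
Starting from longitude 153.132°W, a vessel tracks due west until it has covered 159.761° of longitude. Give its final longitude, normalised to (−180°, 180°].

47.107°E

Start at -153.132°; shift −159.761° → -312.893°.
-312.893° lies outside (−180°, 180°]; add 360° → +47.107°.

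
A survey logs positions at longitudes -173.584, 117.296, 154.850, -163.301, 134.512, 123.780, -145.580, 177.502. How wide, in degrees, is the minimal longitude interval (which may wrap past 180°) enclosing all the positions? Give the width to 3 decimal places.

Sort the longitudes: -173.584°, -163.301°, -145.580°, +117.296°, +123.780°, +134.512°, +154.850°, +177.502°.
Eastward gaps between consecutive values (wrapping around): 10.283°, 17.721°, 262.876°, 6.484°, 10.732°, 20.338°, 22.652°, 8.914°.
Largest gap = 262.876° ⇒ minimal covering band is its complement: 360° − 262.876° = 97.124°.
Band runs from +117.296° eastward to -145.580°, crossing the antimeridian.

97.124°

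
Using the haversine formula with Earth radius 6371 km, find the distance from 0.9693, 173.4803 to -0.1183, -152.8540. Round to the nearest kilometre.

Δλ = -152.8540 − 173.4803 = -326.3343°; wrapped into (−180°, 180°]: 33.6657°.
Δφ = -0.1183 − 0.9693 = -1.0876°.
a = sin²(Δφ/2) + cos φ₁ · cos φ₂ · sin²(Δλ/2) = 0.083935.
c = 2·atan2(√a, √(1−a)) = 0.58786 rad → d = 6371·c ≈ 3745.25 km.

3745 km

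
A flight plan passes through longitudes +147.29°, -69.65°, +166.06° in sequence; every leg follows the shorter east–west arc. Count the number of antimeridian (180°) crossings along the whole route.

Leg 1: +147.29° → -69.65°, shortest Δλ = 143.06° (east) — crosses 180°.
Leg 2: -69.65° → +166.06°, shortest Δλ = -124.29° (west) — crosses 180°.
Total crossings: 2.

2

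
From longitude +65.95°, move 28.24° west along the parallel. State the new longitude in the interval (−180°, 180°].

Start at +65.95°; shift −28.24° → +37.71°.
+37.71° already lies in (−180°, 180°].

+37.71°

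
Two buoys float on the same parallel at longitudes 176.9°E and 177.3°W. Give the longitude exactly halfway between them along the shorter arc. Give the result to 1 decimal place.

Signed shortest Δλ from +176.9° to -177.3° is +5.8°.
Midpoint longitude = +176.9° + (+5.8°)/2 = +176.9° + 2.9° = +179.8°.
(The naïve average (+176.9 + -177.3)/2 = -0.2° is on the wrong side of the globe.)

179.8°E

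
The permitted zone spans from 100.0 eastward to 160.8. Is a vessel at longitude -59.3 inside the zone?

No

Band width going east from +100.0° to +160.8°: ((160.8 − 100.0) mod 360) = 60.8°.
Offset of -59.3° east of the west edge: ((-59.3 − 100.0) mod 360) = 200.7°.
200.7° > 60.8° ⇒ outside.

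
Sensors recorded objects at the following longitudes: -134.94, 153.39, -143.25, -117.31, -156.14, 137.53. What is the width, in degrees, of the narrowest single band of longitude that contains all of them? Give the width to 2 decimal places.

Sort the longitudes: -156.14°, -143.25°, -134.94°, -117.31°, +137.53°, +153.39°.
Eastward gaps between consecutive values (wrapping around): 12.89°, 8.31°, 17.63°, 254.84°, 15.86°, 50.47°.
Largest gap = 254.84° ⇒ minimal covering band is its complement: 360° − 254.84° = 105.16°.
Band runs from +137.53° eastward to -117.31°, crossing the antimeridian.

105.16°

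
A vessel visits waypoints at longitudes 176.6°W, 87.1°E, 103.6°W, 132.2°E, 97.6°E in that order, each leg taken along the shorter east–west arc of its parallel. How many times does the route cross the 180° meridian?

3

Leg 1: -176.6° → +87.1°, shortest Δλ = -96.3° (west) — crosses 180°.
Leg 2: +87.1° → -103.6°, shortest Δλ = 169.3° (east) — crosses 180°.
Leg 3: -103.6° → +132.2°, shortest Δλ = -124.2° (west) — crosses 180°.
Leg 4: +132.2° → +97.6°, shortest Δλ = -34.6° (west) — does not cross 180°.
Total crossings: 3.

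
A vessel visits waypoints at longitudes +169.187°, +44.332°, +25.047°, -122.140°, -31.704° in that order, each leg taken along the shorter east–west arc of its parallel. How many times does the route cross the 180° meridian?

Leg 1: +169.187° → +44.332°, shortest Δλ = -124.855° (west) — does not cross 180°.
Leg 2: +44.332° → +25.047°, shortest Δλ = -19.285° (west) — does not cross 180°.
Leg 3: +25.047° → -122.140°, shortest Δλ = -147.187° (west) — does not cross 180°.
Leg 4: -122.140° → -31.704°, shortest Δλ = 90.436° (east) — does not cross 180°.
Total crossings: 0.

0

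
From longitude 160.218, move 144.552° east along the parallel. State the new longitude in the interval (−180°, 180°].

-55.230°

Start at +160.218°; shift +144.552° → +304.770°.
+304.770° lies outside (−180°, 180°]; subtract 360° → -55.230°.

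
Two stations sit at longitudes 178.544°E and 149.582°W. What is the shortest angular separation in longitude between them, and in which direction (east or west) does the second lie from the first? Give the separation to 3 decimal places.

31.874° east

Raw difference: -149.582 − 178.544 = -328.126°.
Normalise into (−180°, 180°]: -328.126° + 360° = 31.874°.
Positive ⇒ the second point lies to the east; separation 31.874°.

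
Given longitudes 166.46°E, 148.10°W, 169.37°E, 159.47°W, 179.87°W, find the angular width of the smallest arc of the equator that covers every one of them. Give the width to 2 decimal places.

45.44°

Sort the longitudes: -179.87°, -159.47°, -148.10°, +166.46°, +169.37°.
Eastward gaps between consecutive values (wrapping around): 20.40°, 11.37°, 314.56°, 2.91°, 10.76°.
Largest gap = 314.56° ⇒ minimal covering band is its complement: 360° − 314.56° = 45.44°.
Band runs from +166.46° eastward to -148.10°, crossing the antimeridian.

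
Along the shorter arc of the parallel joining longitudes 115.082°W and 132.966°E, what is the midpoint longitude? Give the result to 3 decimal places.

Signed shortest Δλ from -115.082° to +132.966° is -111.952°.
Midpoint longitude = -115.082° + (-111.952°)/2 = -115.082° − 55.976° = -171.058°.
(The naïve average (-115.082 + +132.966)/2 = 8.942° is on the wrong side of the globe.)

171.058°W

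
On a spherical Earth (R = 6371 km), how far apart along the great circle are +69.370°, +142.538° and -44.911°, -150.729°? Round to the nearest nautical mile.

Δλ = -150.729 − 142.538 = -293.267°; wrapped into (−180°, 180°]: 66.733°.
Δφ = -44.911 − 69.370 = -114.281°.
a = sin²(Δφ/2) + cos φ₁ · cos φ₂ · sin²(Δλ/2) = 0.781085.
c = 2·atan2(√a, √(1−a)) = 2.16780 rad → d = 6371·c ≈ 13811.07 km ≈ 7457.38 nmi.

7457 nmi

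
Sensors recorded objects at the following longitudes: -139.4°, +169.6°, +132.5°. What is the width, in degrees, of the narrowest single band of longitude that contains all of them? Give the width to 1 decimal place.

Sort the longitudes: -139.4°, +132.5°, +169.6°.
Eastward gaps between consecutive values (wrapping around): 271.9°, 37.1°, 51.0°.
Largest gap = 271.9° ⇒ minimal covering band is its complement: 360° − 271.9° = 88.1°.
Band runs from +132.5° eastward to -139.4°, crossing the antimeridian.

88.1°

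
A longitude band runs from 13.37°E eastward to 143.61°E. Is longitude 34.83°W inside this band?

No

Band width going east from +13.37° to +143.61°: ((143.61 − 13.37) mod 360) = 130.24°.
Offset of -34.83° east of the west edge: ((-34.83 − 13.37) mod 360) = 311.80°.
311.80° > 130.24° ⇒ outside.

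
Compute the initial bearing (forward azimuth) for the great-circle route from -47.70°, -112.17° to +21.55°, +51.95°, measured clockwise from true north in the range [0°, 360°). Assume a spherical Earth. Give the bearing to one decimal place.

148.4°

Δλ = 51.95 − -112.17 = 164.12°.
θ = atan2( sin Δλ · cos φ₂ , cos φ₁ · sin φ₂ − sin φ₁ · cos φ₂ · cos Δλ )
  = atan2(0.25450, -0.41447) = 148.449° → normalised to [0°, 360°): 148.449°.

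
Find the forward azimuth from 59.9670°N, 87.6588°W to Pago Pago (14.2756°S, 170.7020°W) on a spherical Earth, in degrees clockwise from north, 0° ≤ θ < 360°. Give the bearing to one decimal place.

256.8°

Δλ = -170.7020 − -87.6588 = -83.0432°.
θ = atan2( sin Δλ · cos φ₂ , cos φ₁ · sin φ₂ − sin φ₁ · cos φ₂ · cos Δλ )
  = atan2(-0.96199, -0.22504) = -103.166° → normalised to [0°, 360°): 256.834°.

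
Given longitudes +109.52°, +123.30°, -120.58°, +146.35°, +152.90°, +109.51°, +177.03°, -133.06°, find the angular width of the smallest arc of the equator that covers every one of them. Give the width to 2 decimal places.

Sort the longitudes: -133.06°, -120.58°, +109.51°, +109.52°, +123.30°, +146.35°, +152.90°, +177.03°.
Eastward gaps between consecutive values (wrapping around): 12.48°, 230.09°, 0.01°, 13.78°, 23.05°, 6.55°, 24.13°, 49.91°.
Largest gap = 230.09° ⇒ minimal covering band is its complement: 360° − 230.09° = 129.91°.
Band runs from +109.51° eastward to -120.58°, crossing the antimeridian.

129.91°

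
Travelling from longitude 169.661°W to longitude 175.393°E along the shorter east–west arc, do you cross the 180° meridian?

Yes

Naïve |175.393 − -169.661| = 345.054° > 180°, so the shorter arc goes the other way round — across 180°.
Signed shortest Δλ = ((175.393 − -169.661 + 180) mod 360) − 180 = -14.946°.
Going west by 14.946° from -169.661° passes through 180° before reaching +175.393°.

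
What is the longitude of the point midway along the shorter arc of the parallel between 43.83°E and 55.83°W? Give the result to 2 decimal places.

Signed shortest Δλ from +43.83° to -55.83° is -99.66°.
Midpoint longitude = +43.83° + (-99.66°)/2 = +43.83° − 49.83° = -6.00°.

6.00°W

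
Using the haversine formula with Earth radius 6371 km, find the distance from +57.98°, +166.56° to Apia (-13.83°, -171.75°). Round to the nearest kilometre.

Δλ = -171.75 − 166.56 = -338.31°; wrapped into (−180°, 180°]: 21.69°.
Δφ = -13.83 − 57.98 = -71.81°.
a = sin²(Δφ/2) + cos φ₁ · cos φ₂ · sin²(Δλ/2) = 0.362142.
c = 2·atan2(√a, √(1−a)) = 1.29146 rad → d = 6371·c ≈ 8227.90 km.

8228 km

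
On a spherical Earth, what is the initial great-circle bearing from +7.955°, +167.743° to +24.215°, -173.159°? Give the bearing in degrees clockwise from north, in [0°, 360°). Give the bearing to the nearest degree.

46°

Δλ = -173.159 − 167.743 = -340.902°; wrapped into (−180°, 180°]: 19.098°.
θ = atan2( sin Δλ · cos φ₂ , cos φ₁ · sin φ₂ − sin φ₁ · cos φ₂ · cos Δλ )
  = atan2(0.29840, 0.28694) = 46.121° → normalised to [0°, 360°): 46.121°.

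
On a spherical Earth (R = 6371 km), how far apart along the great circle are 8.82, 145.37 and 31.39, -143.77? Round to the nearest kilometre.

Δλ = -143.77 − 145.37 = -289.14°; wrapped into (−180°, 180°]: 70.86°.
Δφ = 31.39 − 8.82 = 22.57°.
a = sin²(Δφ/2) + cos φ₁ · cos φ₂ · sin²(Δλ/2) = 0.321778.
c = 2·atan2(√a, √(1−a)) = 1.20634 rad → d = 6371·c ≈ 7685.57 km.

7686 km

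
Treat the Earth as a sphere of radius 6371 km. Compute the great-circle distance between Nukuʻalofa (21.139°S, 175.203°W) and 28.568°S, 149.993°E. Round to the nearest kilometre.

Δλ = 149.993 − -175.203 = 325.196°; wrapped into (−180°, 180°]: -34.804°.
Δφ = -28.568 − -21.139 = -7.429°.
a = sin²(Δφ/2) + cos φ₁ · cos φ₂ · sin²(Δλ/2) = 0.077466.
c = 2·atan2(√a, √(1−a)) = 0.56411 rad → d = 6371·c ≈ 3593.91 km.

3594 km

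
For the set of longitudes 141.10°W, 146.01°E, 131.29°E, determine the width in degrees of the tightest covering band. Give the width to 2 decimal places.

Sort the longitudes: -141.10°, +131.29°, +146.01°.
Eastward gaps between consecutive values (wrapping around): 272.39°, 14.72°, 72.89°.
Largest gap = 272.39° ⇒ minimal covering band is its complement: 360° − 272.39° = 87.61°.
Band runs from +131.29° eastward to -141.10°, crossing the antimeridian.

87.61°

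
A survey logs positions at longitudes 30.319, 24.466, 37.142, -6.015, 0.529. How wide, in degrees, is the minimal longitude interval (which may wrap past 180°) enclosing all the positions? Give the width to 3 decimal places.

43.157°

Sort the longitudes: -6.015°, +0.529°, +24.466°, +30.319°, +37.142°.
Eastward gaps between consecutive values (wrapping around): 6.544°, 23.937°, 5.853°, 6.823°, 316.843°.
Largest gap = 316.843° ⇒ minimal covering band is its complement: 360° − 316.843° = 43.157°.
Band runs from -6.015° eastward to +37.142°.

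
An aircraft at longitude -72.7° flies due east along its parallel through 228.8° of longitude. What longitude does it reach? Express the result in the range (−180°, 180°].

Start at -72.7°; shift +228.8° → +156.1°.
+156.1° already lies in (−180°, 180°].

+156.1°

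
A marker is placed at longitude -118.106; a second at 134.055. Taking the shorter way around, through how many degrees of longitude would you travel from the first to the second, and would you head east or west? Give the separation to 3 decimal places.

107.839° west

Raw difference: 134.055 − -118.106 = 252.161°.
Normalise into (−180°, 180°]: 252.161° − 360° = -107.839°.
Negative ⇒ the second point lies to the west; separation 107.839°.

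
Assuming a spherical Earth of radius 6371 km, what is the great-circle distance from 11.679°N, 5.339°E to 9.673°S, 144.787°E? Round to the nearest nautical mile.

8414 nmi

Δλ = 144.787 − 5.339 = 139.448°.
Δφ = -9.673 − 11.679 = -21.352°.
a = sin²(Δφ/2) + cos φ₁ · cos φ₂ · sin²(Δλ/2) = 0.883760.
c = 2·atan2(√a, √(1−a)) = 2.44576 rad → d = 6371·c ≈ 15581.93 km ≈ 8413.57 nmi.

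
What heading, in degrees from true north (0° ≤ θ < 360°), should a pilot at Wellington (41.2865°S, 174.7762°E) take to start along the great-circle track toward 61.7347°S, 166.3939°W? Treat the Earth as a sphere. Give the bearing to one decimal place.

Δλ = -166.3939 − 174.7762 = -341.1701°; wrapped into (−180°, 180°]: 18.8299°.
θ = atan2( sin Δλ · cos φ₂ , cos φ₁ · sin φ₂ − sin φ₁ · cos φ₂ · cos Δλ )
  = atan2(0.15284, -0.36608) = 157.339° → normalised to [0°, 360°): 157.339°.

157.3°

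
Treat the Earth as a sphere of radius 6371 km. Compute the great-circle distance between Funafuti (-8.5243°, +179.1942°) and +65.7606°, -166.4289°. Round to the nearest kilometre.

Δλ = -166.4289 − 179.1942 = -345.6231°; wrapped into (−180°, 180°]: 14.3769°.
Δφ = 65.7606 − -8.5243 = 74.2849°.
a = sin²(Δφ/2) + cos φ₁ · cos φ₂ · sin²(Δλ/2) = 0.370930.
c = 2·atan2(√a, √(1−a)) = 1.30970 rad → d = 6371·c ≈ 8344.10 km.

8344 km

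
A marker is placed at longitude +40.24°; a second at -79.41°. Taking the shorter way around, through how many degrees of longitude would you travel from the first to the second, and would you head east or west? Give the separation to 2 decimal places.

119.65° west

Raw difference: -79.41 − 40.24 = -119.65°.
Normalise into (−180°, 180°]: -119.65° stays -119.65°.
Negative ⇒ the second point lies to the west; separation 119.65°.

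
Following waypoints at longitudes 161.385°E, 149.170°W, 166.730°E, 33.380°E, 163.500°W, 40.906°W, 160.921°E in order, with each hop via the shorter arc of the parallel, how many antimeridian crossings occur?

Leg 1: +161.385° → -149.170°, shortest Δλ = 49.445° (east) — crosses 180°.
Leg 2: -149.170° → +166.730°, shortest Δλ = -44.1° (west) — crosses 180°.
Leg 3: +166.730° → +33.380°, shortest Δλ = -133.35° (west) — does not cross 180°.
Leg 4: +33.380° → -163.500°, shortest Δλ = 163.12° (east) — crosses 180°.
Leg 5: -163.500° → -40.906°, shortest Δλ = 122.594° (east) — does not cross 180°.
Leg 6: -40.906° → +160.921°, shortest Δλ = -158.173° (west) — crosses 180°.
Total crossings: 4.

4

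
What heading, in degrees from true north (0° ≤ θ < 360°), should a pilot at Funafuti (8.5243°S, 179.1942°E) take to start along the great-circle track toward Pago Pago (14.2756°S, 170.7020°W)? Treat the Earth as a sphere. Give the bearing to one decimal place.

121.1°

Δλ = -170.7020 − 179.1942 = -349.8962°; wrapped into (−180°, 180°]: 10.1038°.
θ = atan2( sin Δλ · cos φ₂ , cos φ₁ · sin φ₂ − sin φ₁ · cos φ₂ · cos Δλ )
  = atan2(0.17001, -0.10244) = 121.070° → normalised to [0°, 360°): 121.070°.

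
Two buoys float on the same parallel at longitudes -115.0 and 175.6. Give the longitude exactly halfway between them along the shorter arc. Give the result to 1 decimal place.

-149.7°

Signed shortest Δλ from -115.0° to +175.6° is -69.4°.
Midpoint longitude = -115.0° + (-69.4°)/2 = -115.0° − 34.7° = -149.7°.
(The naïve average (-115.0 + +175.6)/2 = 30.3° is on the wrong side of the globe.)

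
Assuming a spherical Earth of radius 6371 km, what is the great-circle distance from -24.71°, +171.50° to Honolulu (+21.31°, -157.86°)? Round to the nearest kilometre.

6095 km

Δλ = -157.86 − 171.50 = -329.36°; wrapped into (−180°, 180°]: 30.64°.
Δφ = 21.31 − -24.71 = 46.02°.
a = sin²(Δφ/2) + cos φ₁ · cos φ₂ · sin²(Δλ/2) = 0.211876.
c = 2·atan2(√a, √(1−a)) = 0.95666 rad → d = 6371·c ≈ 6094.91 km.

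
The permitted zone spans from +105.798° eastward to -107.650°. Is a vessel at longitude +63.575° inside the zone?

Band width going east from +105.798° to -107.650°: ((-107.650 − 105.798) mod 360) = 146.552°.
Offset of +63.575° east of the west edge: ((63.575 − 105.798) mod 360) = 317.777°.
317.777° > 146.552° ⇒ outside.

No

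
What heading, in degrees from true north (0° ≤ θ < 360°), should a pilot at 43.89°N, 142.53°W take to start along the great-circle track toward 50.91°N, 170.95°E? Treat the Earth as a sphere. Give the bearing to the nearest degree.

299°

Δλ = 170.95 − -142.53 = 313.48°; wrapped into (−180°, 180°]: -46.52°.
θ = atan2( sin Δλ · cos φ₂ , cos φ₁ · sin φ₂ − sin φ₁ · cos φ₂ · cos Δλ )
  = atan2(-0.45753, 0.25856) = -60.528° → normalised to [0°, 360°): 299.472°.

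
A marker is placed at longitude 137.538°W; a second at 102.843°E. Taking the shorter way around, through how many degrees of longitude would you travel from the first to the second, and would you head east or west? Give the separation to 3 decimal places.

119.619° west

Raw difference: 102.843 − -137.538 = 240.381°.
Normalise into (−180°, 180°]: 240.381° − 360° = -119.619°.
Negative ⇒ the second point lies to the west; separation 119.619°.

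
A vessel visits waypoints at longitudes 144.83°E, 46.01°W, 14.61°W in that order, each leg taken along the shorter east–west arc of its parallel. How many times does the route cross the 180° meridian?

1

Leg 1: +144.83° → -46.01°, shortest Δλ = 169.16° (east) — crosses 180°.
Leg 2: -46.01° → -14.61°, shortest Δλ = 31.4° (east) — does not cross 180°.
Total crossings: 1.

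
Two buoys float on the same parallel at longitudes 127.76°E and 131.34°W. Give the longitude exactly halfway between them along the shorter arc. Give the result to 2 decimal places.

Signed shortest Δλ from +127.76° to -131.34° is +100.90°.
Midpoint longitude = +127.76° + (+100.90°)/2 = +127.76° + 50.45° = +178.21°.
(The naïve average (+127.76 + -131.34)/2 = -1.79° is on the wrong side of the globe.)

178.21°E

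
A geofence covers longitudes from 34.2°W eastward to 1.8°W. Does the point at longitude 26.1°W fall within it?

Yes

Band width going east from -34.2° to -1.8°: ((-1.8 − -34.2) mod 360) = 32.4°.
Offset of -26.1° east of the west edge: ((-26.1 − -34.2) mod 360) = 8.1°.
8.1° ≤ 32.4° ⇒ inside.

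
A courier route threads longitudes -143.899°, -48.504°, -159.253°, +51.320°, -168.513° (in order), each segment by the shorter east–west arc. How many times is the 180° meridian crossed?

2

Leg 1: -143.899° → -48.504°, shortest Δλ = 95.395° (east) — does not cross 180°.
Leg 2: -48.504° → -159.253°, shortest Δλ = -110.749° (west) — does not cross 180°.
Leg 3: -159.253° → +51.320°, shortest Δλ = -149.427° (west) — crosses 180°.
Leg 4: +51.320° → -168.513°, shortest Δλ = 140.167° (east) — crosses 180°.
Total crossings: 2.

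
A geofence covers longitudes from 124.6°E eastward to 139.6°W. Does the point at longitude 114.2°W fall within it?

No

Band width going east from +124.6° to -139.6°: ((-139.6 − 124.6) mod 360) = 95.8°.
Offset of -114.2° east of the west edge: ((-114.2 − 124.6) mod 360) = 121.2°.
121.2° > 95.8° ⇒ outside.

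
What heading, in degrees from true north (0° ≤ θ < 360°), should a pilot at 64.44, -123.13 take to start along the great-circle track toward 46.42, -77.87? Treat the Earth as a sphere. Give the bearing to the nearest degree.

104°

Δλ = -77.87 − -123.13 = 45.26°.
θ = atan2( sin Δλ · cos φ₂ , cos φ₁ · sin φ₂ − sin φ₁ · cos φ₂ · cos Δλ )
  = atan2(0.48966, -0.12520) = 104.342° → normalised to [0°, 360°): 104.342°.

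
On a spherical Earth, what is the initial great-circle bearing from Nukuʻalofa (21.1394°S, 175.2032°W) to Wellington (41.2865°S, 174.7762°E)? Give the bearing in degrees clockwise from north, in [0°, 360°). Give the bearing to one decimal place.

200.6°

Δλ = 174.7762 − -175.2032 = 349.9794°; wrapped into (−180°, 180°]: -10.0206°.
θ = atan2( sin Δλ · cos φ₂ , cos φ₁ · sin φ₂ − sin φ₁ · cos φ₂ · cos Δλ )
  = atan2(-0.13075, -0.34857) = -159.439° → normalised to [0°, 360°): 200.561°.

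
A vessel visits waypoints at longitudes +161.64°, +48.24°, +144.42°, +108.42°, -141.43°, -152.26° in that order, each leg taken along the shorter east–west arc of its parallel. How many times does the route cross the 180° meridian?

1

Leg 1: +161.64° → +48.24°, shortest Δλ = -113.4° (west) — does not cross 180°.
Leg 2: +48.24° → +144.42°, shortest Δλ = 96.18° (east) — does not cross 180°.
Leg 3: +144.42° → +108.42°, shortest Δλ = -36.0° (west) — does not cross 180°.
Leg 4: +108.42° → -141.43°, shortest Δλ = 110.15° (east) — crosses 180°.
Leg 5: -141.43° → -152.26°, shortest Δλ = -10.83° (west) — does not cross 180°.
Total crossings: 1.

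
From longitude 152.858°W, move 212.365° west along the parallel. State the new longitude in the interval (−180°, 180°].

5.223°W

Start at -152.858°; shift −212.365° → -365.223°.
-365.223° lies outside (−180°, 180°]; add 360° → -5.223°.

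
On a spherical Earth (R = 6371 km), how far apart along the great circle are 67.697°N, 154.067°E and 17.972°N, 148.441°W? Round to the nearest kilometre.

Δλ = -148.441 − 154.067 = -302.508°; wrapped into (−180°, 180°]: 57.492°.
Δφ = 17.972 − 67.697 = -49.725°.
a = sin²(Δφ/2) + cos φ₁ · cos φ₂ · sin²(Δλ/2) = 0.260265.
c = 2·atan2(√a, √(1−a)) = 1.07075 rad → d = 6371·c ≈ 6821.72 km.

6822 km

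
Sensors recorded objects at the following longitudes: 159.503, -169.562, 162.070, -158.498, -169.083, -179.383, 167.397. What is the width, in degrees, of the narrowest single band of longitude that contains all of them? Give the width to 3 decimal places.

41.999°

Sort the longitudes: -179.383°, -169.562°, -169.083°, -158.498°, +159.503°, +162.070°, +167.397°.
Eastward gaps between consecutive values (wrapping around): 9.821°, 0.479°, 10.585°, 318.001°, 2.567°, 5.327°, 13.220°.
Largest gap = 318.001° ⇒ minimal covering band is its complement: 360° − 318.001° = 41.999°.
Band runs from +159.503° eastward to -158.498°, crossing the antimeridian.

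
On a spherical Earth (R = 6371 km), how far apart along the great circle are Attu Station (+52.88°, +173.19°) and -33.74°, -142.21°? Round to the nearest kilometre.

Δλ = -142.21 − 173.19 = -315.40°; wrapped into (−180°, 180°]: 44.60°.
Δφ = -33.74 − 52.88 = -86.62°.
a = sin²(Δφ/2) + cos φ₁ · cos φ₂ · sin²(Δλ/2) = 0.542779.
c = 2·atan2(√a, √(1−a)) = 1.65646 rad → d = 6371·c ≈ 10553.30 km.

10553 km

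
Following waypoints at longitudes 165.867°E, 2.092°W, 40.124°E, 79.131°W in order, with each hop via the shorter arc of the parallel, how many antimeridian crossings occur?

0

Leg 1: +165.867° → -2.092°, shortest Δλ = -167.959° (west) — does not cross 180°.
Leg 2: -2.092° → +40.124°, shortest Δλ = 42.216° (east) — does not cross 180°.
Leg 3: +40.124° → -79.131°, shortest Δλ = -119.255° (west) — does not cross 180°.
Total crossings: 0.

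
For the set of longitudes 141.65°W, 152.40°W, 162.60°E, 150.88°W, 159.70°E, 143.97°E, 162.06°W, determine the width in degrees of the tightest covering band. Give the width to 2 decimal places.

Sort the longitudes: -162.06°, -152.40°, -150.88°, -141.65°, +143.97°, +159.70°, +162.60°.
Eastward gaps between consecutive values (wrapping around): 9.66°, 1.52°, 9.23°, 285.62°, 15.73°, 2.90°, 35.34°.
Largest gap = 285.62° ⇒ minimal covering band is its complement: 360° − 285.62° = 74.38°.
Band runs from +143.97° eastward to -141.65°, crossing the antimeridian.

74.38°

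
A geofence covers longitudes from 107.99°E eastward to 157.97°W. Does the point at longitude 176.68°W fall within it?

Yes

Band width going east from +107.99° to -157.97°: ((-157.97 − 107.99) mod 360) = 94.04°.
Offset of -176.68° east of the west edge: ((-176.68 − 107.99) mod 360) = 75.33°.
75.33° ≤ 94.04° ⇒ inside.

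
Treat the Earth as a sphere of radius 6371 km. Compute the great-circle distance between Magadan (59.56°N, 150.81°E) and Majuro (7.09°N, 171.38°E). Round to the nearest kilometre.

6088 km

Δλ = 171.38 − 150.81 = 20.57°.
Δφ = 7.09 − 59.56 = -52.47°.
a = sin²(Δφ/2) + cos φ₁ · cos φ₂ · sin²(Δλ/2) = 0.211439.
c = 2·atan2(√a, √(1−a)) = 0.95560 rad → d = 6371·c ≈ 6088.10 km.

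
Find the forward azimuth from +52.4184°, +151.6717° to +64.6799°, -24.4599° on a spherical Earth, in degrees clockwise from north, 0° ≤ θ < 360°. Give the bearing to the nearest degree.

358°

Δλ = -24.4599 − 151.6717 = -176.1316°.
θ = atan2( sin Δλ · cos φ₂ , cos φ₁ · sin φ₂ − sin φ₁ · cos φ₂ · cos Δλ )
  = atan2(-0.02885, 0.88945) = -1.858° → normalised to [0°, 360°): 358.142°.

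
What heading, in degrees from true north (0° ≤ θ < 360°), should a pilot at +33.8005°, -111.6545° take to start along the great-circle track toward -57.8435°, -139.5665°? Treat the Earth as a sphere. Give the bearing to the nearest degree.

Δλ = -139.5665 − -111.6545 = -27.9120°.
θ = atan2( sin Δλ · cos φ₂ , cos φ₁ · sin φ₂ − sin φ₁ · cos φ₂ · cos Δλ )
  = atan2(-0.24915, -0.96514) = -165.525° → normalised to [0°, 360°): 194.475°.

194°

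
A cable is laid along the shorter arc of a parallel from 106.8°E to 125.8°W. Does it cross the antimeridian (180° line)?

Yes

Naïve |-125.8 − 106.8| = 232.6° > 180°, so the shorter arc goes the other way round — across 180°.
Signed shortest Δλ = ((-125.8 − 106.8 + 180) mod 360) − 180 = 127.4°.
Going east by 127.4° from +106.8° passes through 180° before reaching -125.8°.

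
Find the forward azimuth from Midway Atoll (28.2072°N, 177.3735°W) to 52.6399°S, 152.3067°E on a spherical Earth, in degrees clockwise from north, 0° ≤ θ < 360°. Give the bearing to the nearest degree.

198°

Δλ = 152.3067 − -177.3735 = 329.6802°; wrapped into (−180°, 180°]: -30.3198°.
θ = atan2( sin Δλ · cos φ₂ , cos φ₁ · sin φ₂ − sin φ₁ · cos φ₂ · cos Δλ )
  = atan2(-0.30634, -0.94804) = -162.093° → normalised to [0°, 360°): 197.907°.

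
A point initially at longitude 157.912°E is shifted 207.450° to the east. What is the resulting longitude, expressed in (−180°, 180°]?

5.362°E

Start at +157.912°; shift +207.450° → +365.362°.
+365.362° lies outside (−180°, 180°]; subtract 360° → +5.362°.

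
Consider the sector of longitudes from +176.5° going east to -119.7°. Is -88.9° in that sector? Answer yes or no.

No

Band width going east from +176.5° to -119.7°: ((-119.7 − 176.5) mod 360) = 63.8°.
Offset of -88.9° east of the west edge: ((-88.9 − 176.5) mod 360) = 94.6°.
94.6° > 63.8° ⇒ outside.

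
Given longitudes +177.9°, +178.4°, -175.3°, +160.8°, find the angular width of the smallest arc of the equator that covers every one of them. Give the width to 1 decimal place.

Sort the longitudes: -175.3°, +160.8°, +177.9°, +178.4°.
Eastward gaps between consecutive values (wrapping around): 336.1°, 17.1°, 0.5°, 6.3°.
Largest gap = 336.1° ⇒ minimal covering band is its complement: 360° − 336.1° = 23.9°.
Band runs from +160.8° eastward to -175.3°, crossing the antimeridian.

23.9°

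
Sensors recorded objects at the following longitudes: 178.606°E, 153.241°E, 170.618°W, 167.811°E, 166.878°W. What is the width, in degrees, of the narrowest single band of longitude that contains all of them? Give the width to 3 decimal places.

39.881°

Sort the longitudes: -170.618°, -166.878°, +153.241°, +167.811°, +178.606°.
Eastward gaps between consecutive values (wrapping around): 3.740°, 320.119°, 14.570°, 10.795°, 10.776°.
Largest gap = 320.119° ⇒ minimal covering band is its complement: 360° − 320.119° = 39.881°.
Band runs from +153.241° eastward to -166.878°, crossing the antimeridian.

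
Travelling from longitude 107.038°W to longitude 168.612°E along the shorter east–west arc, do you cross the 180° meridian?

Naïve |168.612 − -107.038| = 275.65° > 180°, so the shorter arc goes the other way round — across 180°.
Signed shortest Δλ = ((168.612 − -107.038 + 180) mod 360) − 180 = -84.35°.
Going west by 84.35° from -107.038° passes through 180° before reaching +168.612°.

Yes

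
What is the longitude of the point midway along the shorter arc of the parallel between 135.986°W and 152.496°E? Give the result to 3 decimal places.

Signed shortest Δλ from -135.986° to +152.496° is -71.518°.
Midpoint longitude = -135.986° + (-71.518°)/2 = -135.986° − 35.759° = -171.745°.
(The naïve average (-135.986 + +152.496)/2 = 8.255° is on the wrong side of the globe.)

171.745°W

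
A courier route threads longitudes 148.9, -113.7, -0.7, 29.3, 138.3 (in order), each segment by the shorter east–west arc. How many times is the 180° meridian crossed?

Leg 1: +148.9° → -113.7°, shortest Δλ = 97.4° (east) — crosses 180°.
Leg 2: -113.7° → -0.7°, shortest Δλ = 113.0° (east) — does not cross 180°.
Leg 3: -0.7° → +29.3°, shortest Δλ = 30.0° (east) — does not cross 180°.
Leg 4: +29.3° → +138.3°, shortest Δλ = 109.0° (east) — does not cross 180°.
Total crossings: 1.

1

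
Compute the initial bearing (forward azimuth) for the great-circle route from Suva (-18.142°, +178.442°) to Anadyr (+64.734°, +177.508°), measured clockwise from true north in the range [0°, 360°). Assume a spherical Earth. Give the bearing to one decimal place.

Δλ = 177.508 − 178.442 = -0.934°.
θ = atan2( sin Δλ · cos φ₂ , cos φ₁ · sin φ₂ − sin φ₁ · cos φ₂ · cos Δλ )
  = atan2(-0.00696, 0.99226) = -0.402° → normalised to [0°, 360°): 359.598°.

359.6°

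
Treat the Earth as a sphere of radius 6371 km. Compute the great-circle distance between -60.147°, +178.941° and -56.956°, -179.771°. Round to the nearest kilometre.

Δλ = -179.771 − 178.941 = -358.712°; wrapped into (−180°, 180°]: 1.288°.
Δφ = -56.956 − -60.147 = 3.191°.
a = sin²(Δφ/2) + cos φ₁ · cos φ₂ · sin²(Δλ/2) = 0.000810.
c = 2·atan2(√a, √(1−a)) = 0.05691 rad → d = 6371·c ≈ 362.59 km.

363 km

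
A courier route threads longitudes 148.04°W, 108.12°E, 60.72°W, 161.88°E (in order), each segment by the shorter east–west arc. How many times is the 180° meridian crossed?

Leg 1: -148.04° → +108.12°, shortest Δλ = -103.84° (west) — crosses 180°.
Leg 2: +108.12° → -60.72°, shortest Δλ = -168.84° (west) — does not cross 180°.
Leg 3: -60.72° → +161.88°, shortest Δλ = -137.4° (west) — crosses 180°.
Total crossings: 2.

2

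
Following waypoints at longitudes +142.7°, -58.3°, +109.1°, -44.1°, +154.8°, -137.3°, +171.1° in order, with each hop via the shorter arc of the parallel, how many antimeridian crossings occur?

Leg 1: +142.7° → -58.3°, shortest Δλ = 159.0° (east) — crosses 180°.
Leg 2: -58.3° → +109.1°, shortest Δλ = 167.4° (east) — does not cross 180°.
Leg 3: +109.1° → -44.1°, shortest Δλ = -153.2° (west) — does not cross 180°.
Leg 4: -44.1° → +154.8°, shortest Δλ = -161.1° (west) — crosses 180°.
Leg 5: +154.8° → -137.3°, shortest Δλ = 67.9° (east) — crosses 180°.
Leg 6: -137.3° → +171.1°, shortest Δλ = -51.6° (west) — crosses 180°.
Total crossings: 4.

4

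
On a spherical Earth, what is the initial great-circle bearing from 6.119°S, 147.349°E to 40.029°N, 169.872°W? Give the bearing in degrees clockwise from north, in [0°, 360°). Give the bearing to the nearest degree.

Δλ = -169.872 − 147.349 = -317.221°; wrapped into (−180°, 180°]: 42.779°.
θ = atan2( sin Δλ · cos φ₂ , cos φ₁ · sin φ₂ − sin φ₁ · cos φ₂ · cos Δλ )
  = atan2(0.52006, 0.69942) = 36.633° → normalised to [0°, 360°): 36.633°.

37°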